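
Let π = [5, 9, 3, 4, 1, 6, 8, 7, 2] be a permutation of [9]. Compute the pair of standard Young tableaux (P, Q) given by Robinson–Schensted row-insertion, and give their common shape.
P = [1, 2, 6, 7] / [3, 4] / [5, 8] / [9];  Q = [1, 2, 6, 7] / [3, 4] / [5, 8] / [9];  common shape = (4, 2, 2, 1)

Row-insert the values π_1, π_2, … into P one at a time, bumping the leftmost entry strictly greater than the inserted value down to the next row. The recording tableau Q records, in position (i, j), the step at which that cell was added to P.
  Insert 5 (step 1): P = [5];  Q = [1]
  Insert 9 (step 2): P = [5, 9];  Q = [1, 2]
  Insert 3 (step 3): P = [3, 9] / [5];  Q = [1, 2] / [3]
  Insert 4 (step 4): P = [3, 4] / [5, 9];  Q = [1, 2] / [3, 4]
  Insert 1 (step 5): P = [1, 4] / [3, 9] / [5];  Q = [1, 2] / [3, 4] / [5]
  Insert 6 (step 6): P = [1, 4, 6] / [3, 9] / [5];  Q = [1, 2, 6] / [3, 4] / [5]
  Insert 8 (step 7): P = [1, 4, 6, 8] / [3, 9] / [5];  Q = [1, 2, 6, 7] / [3, 4] / [5]
  Insert 7 (step 8): P = [1, 4, 6, 7] / [3, 8] / [5, 9];  Q = [1, 2, 6, 7] / [3, 4] / [5, 8]
  Insert 2 (step 9): P = [1, 2, 6, 7] / [3, 4] / [5, 8] / [9];  Q = [1, 2, 6, 7] / [3, 4] / [5, 8] / [9]
Final shape: (4, 2, 2, 1).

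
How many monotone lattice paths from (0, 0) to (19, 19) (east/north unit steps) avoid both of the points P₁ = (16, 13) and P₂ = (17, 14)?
Number of paths = 26926146345

Inclusion–exclusion. Total paths: C(38, 19) = 35345263800. Through P₁: C(29, 16)·C(9, 3) = 5700568860. Through P₂: C(31, 17)·C(7, 2) = 5568833025. Since P₁ is strictly southwest of P₂, a monotone path through both must visit P₁ then P₂; paths through both = C(29, 16)·C(2, 1)·C(7, 2) = 2850284430. Avoid both = 35345263800 − 5700568860 − 5568833025 + 2850284430 = 26926146345.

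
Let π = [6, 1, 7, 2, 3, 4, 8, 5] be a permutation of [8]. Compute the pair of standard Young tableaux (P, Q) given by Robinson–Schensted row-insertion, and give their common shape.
P = [1, 2, 3, 4, 5] / [6, 7, 8];  Q = [1, 3, 5, 6, 7] / [2, 4, 8];  common shape = (5, 3)

Row-insert the values π_1, π_2, … into P one at a time, bumping the leftmost entry strictly greater than the inserted value down to the next row. The recording tableau Q records, in position (i, j), the step at which that cell was added to P.
  Insert 6 (step 1): P = [6];  Q = [1]
  Insert 1 (step 2): P = [1] / [6];  Q = [1] / [2]
  Insert 7 (step 3): P = [1, 7] / [6];  Q = [1, 3] / [2]
  Insert 2 (step 4): P = [1, 2] / [6, 7];  Q = [1, 3] / [2, 4]
  Insert 3 (step 5): P = [1, 2, 3] / [6, 7];  Q = [1, 3, 5] / [2, 4]
  Insert 4 (step 6): P = [1, 2, 3, 4] / [6, 7];  Q = [1, 3, 5, 6] / [2, 4]
  Insert 8 (step 7): P = [1, 2, 3, 4, 8] / [6, 7];  Q = [1, 3, 5, 6, 7] / [2, 4]
  Insert 5 (step 8): P = [1, 2, 3, 4, 5] / [6, 7, 8];  Q = [1, 3, 5, 6, 7] / [2, 4, 8]
Final shape: (5, 3).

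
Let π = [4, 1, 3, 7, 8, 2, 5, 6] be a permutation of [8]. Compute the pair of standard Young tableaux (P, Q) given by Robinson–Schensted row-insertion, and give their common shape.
P = [1, 2, 5, 6] / [3, 7, 8] / [4];  Q = [1, 3, 4, 5] / [2, 7, 8] / [6];  common shape = (4, 3, 1)

Row-insert the values π_1, π_2, … into P one at a time, bumping the leftmost entry strictly greater than the inserted value down to the next row. The recording tableau Q records, in position (i, j), the step at which that cell was added to P.
  Insert 4 (step 1): P = [4];  Q = [1]
  Insert 1 (step 2): P = [1] / [4];  Q = [1] / [2]
  Insert 3 (step 3): P = [1, 3] / [4];  Q = [1, 3] / [2]
  Insert 7 (step 4): P = [1, 3, 7] / [4];  Q = [1, 3, 4] / [2]
  Insert 8 (step 5): P = [1, 3, 7, 8] / [4];  Q = [1, 3, 4, 5] / [2]
  Insert 2 (step 6): P = [1, 2, 7, 8] / [3] / [4];  Q = [1, 3, 4, 5] / [2] / [6]
  Insert 5 (step 7): P = [1, 2, 5, 8] / [3, 7] / [4];  Q = [1, 3, 4, 5] / [2, 7] / [6]
  Insert 6 (step 8): P = [1, 2, 5, 6] / [3, 7, 8] / [4];  Q = [1, 3, 4, 5] / [2, 7, 8] / [6]
Final shape: (4, 3, 1).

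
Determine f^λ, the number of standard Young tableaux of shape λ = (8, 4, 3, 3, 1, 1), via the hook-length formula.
# SYT of shape (8, 4, 3, 3, 1, 1) = 125349840

Hook-length formula: f^λ = n! / Π hook(c), product over all cells c of the Young diagram. For λ = (8, 4, 3, 3, 1, 1), n = 20 boxes. Hook lengths by row (left-to-right, top-to-bottom): [13, 10, 9, 6, 4, 3, 2, 1]; [8, 5, 4, 1]; [6, 3, 2]; [5, 2, 1]; [2]; [1]. Product of hooks = 19408896000. So f^λ = 20! / 19408896000 = 2432902008176640000 / 19408896000 = 125349840.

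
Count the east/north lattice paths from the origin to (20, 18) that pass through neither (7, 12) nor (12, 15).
Number of paths = 29808121614

Inclusion–exclusion. Total paths: C(38, 20) = 33578000610. Through P₁: C(19, 7)·C(19, 13) = 1367127216. Through P₂: C(27, 12)·C(11, 8) = 2868336900. Since P₁ is strictly southwest of P₂, a monotone path through both must visit P₁ then P₂; paths through both = C(19, 7)·C(8, 5)·C(11, 8) = 465585120. Avoid both = 33578000610 − 1367127216 − 2868336900 + 465585120 = 29808121614.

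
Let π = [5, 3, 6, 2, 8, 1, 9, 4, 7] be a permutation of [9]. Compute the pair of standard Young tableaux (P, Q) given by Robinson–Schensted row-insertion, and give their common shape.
P = [1, 4, 7, 9] / [2, 6, 8] / [3] / [5];  Q = [1, 3, 5, 7] / [2, 8, 9] / [4] / [6];  common shape = (4, 3, 1, 1)

Row-insert the values π_1, π_2, … into P one at a time, bumping the leftmost entry strictly greater than the inserted value down to the next row. The recording tableau Q records, in position (i, j), the step at which that cell was added to P.
  Insert 5 (step 1): P = [5];  Q = [1]
  Insert 3 (step 2): P = [3] / [5];  Q = [1] / [2]
  Insert 6 (step 3): P = [3, 6] / [5];  Q = [1, 3] / [2]
  Insert 2 (step 4): P = [2, 6] / [3] / [5];  Q = [1, 3] / [2] / [4]
  Insert 8 (step 5): P = [2, 6, 8] / [3] / [5];  Q = [1, 3, 5] / [2] / [4]
  Insert 1 (step 6): P = [1, 6, 8] / [2] / [3] / [5];  Q = [1, 3, 5] / [2] / [4] / [6]
  Insert 9 (step 7): P = [1, 6, 8, 9] / [2] / [3] / [5];  Q = [1, 3, 5, 7] / [2] / [4] / [6]
  Insert 4 (step 8): P = [1, 4, 8, 9] / [2, 6] / [3] / [5];  Q = [1, 3, 5, 7] / [2, 8] / [4] / [6]
  Insert 7 (step 9): P = [1, 4, 7, 9] / [2, 6, 8] / [3] / [5];  Q = [1, 3, 5, 7] / [2, 8, 9] / [4] / [6]
Final shape: (4, 3, 1, 1).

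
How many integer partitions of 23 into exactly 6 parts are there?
p(23, 6 parts) = 163

Partitions of n into exactly k parts are in bijection with partitions of n − k into at most k parts (subtract 1 from each part). So p(23, exactly 6) = p(17, parts ≤ 6). Computing via the recurrence p(m, j) = p(m, j−1) + p(m−j, j) gives 163.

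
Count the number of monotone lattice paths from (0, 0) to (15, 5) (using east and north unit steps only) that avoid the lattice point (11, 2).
Number of paths = 12774

Total paths from (0, 0) to (15, 5): C(20, 15) = 15504. Paths through (11, 2): (paths (0, 0) → (11, 2)) × (paths (11, 2) → (15, 5)) = C(13, 11) · C(7, 4) = 78 · 35 = 2730. Avoidance count = 15504 − 2730 = 12774.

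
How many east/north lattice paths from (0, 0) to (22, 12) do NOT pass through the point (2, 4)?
Number of paths = 501732465

Total paths from (0, 0) to (22, 12): C(34, 22) = 548354040. Paths through (2, 4): (paths (0, 0) → (2, 4)) × (paths (2, 4) → (22, 12)) = C(6, 2) · C(28, 20) = 15 · 3108105 = 46621575. Avoidance count = 548354040 − 46621575 = 501732465.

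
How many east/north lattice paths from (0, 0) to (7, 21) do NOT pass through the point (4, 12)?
Number of paths = 783640

Total paths from (0, 0) to (7, 21): C(28, 7) = 1184040. Paths through (4, 12): (paths (0, 0) → (4, 12)) × (paths (4, 12) → (7, 21)) = C(16, 4) · C(12, 3) = 1820 · 220 = 400400. Avoidance count = 1184040 − 400400 = 783640.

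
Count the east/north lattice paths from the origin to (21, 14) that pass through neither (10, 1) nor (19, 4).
Number of paths = 2292077106

Inclusion–exclusion. Total paths: C(35, 21) = 2319959400. Through P₁: C(11, 10)·C(24, 11) = 27457584. Through P₂: C(23, 19)·C(12, 2) = 584430. Since P₁ is strictly southwest of P₂, a monotone path through both must visit P₁ then P₂; paths through both = C(11, 10)·C(12, 9)·C(12, 2) = 159720. Avoid both = 2319959400 − 27457584 − 584430 + 159720 = 2292077106.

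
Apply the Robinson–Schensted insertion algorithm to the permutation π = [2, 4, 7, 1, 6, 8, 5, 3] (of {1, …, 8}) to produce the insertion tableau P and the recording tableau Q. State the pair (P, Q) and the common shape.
P = [1, 3, 5, 8] / [2, 4] / [6] / [7];  Q = [1, 2, 3, 6] / [4, 5] / [7] / [8];  common shape = (4, 2, 1, 1)

Row-insert the values π_1, π_2, … into P one at a time, bumping the leftmost entry strictly greater than the inserted value down to the next row. The recording tableau Q records, in position (i, j), the step at which that cell was added to P.
  Insert 2 (step 1): P = [2];  Q = [1]
  Insert 4 (step 2): P = [2, 4];  Q = [1, 2]
  Insert 7 (step 3): P = [2, 4, 7];  Q = [1, 2, 3]
  Insert 1 (step 4): P = [1, 4, 7] / [2];  Q = [1, 2, 3] / [4]
  Insert 6 (step 5): P = [1, 4, 6] / [2, 7];  Q = [1, 2, 3] / [4, 5]
  Insert 8 (step 6): P = [1, 4, 6, 8] / [2, 7];  Q = [1, 2, 3, 6] / [4, 5]
  Insert 5 (step 7): P = [1, 4, 5, 8] / [2, 6] / [7];  Q = [1, 2, 3, 6] / [4, 5] / [7]
  Insert 3 (step 8): P = [1, 3, 5, 8] / [2, 4] / [6] / [7];  Q = [1, 2, 3, 6] / [4, 5] / [7] / [8]
Final shape: (4, 2, 1, 1).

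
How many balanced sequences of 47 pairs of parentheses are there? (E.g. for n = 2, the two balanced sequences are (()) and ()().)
C_47 = 33868773757191046886429490

These balanced parentheses are counted by the Catalan number C_n = (1/(n + 1)) · C(2n, n). For n = 47: C_47 = (1/48) · C(94, 47) = 1625701140345170250548615520/48 = 33868773757191046886429490.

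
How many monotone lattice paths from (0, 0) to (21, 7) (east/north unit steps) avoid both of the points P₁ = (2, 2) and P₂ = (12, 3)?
Number of paths = 650881

Inclusion–exclusion. Total paths: C(28, 21) = 1184040. Through P₁: C(4, 2)·C(24, 19) = 255024. Through P₂: C(15, 12)·C(13, 9) = 325325. Since P₁ is strictly southwest of P₂, a monotone path through both must visit P₁ then P₂; paths through both = C(4, 2)·C(11, 10)·C(13, 9) = 47190. Avoid both = 1184040 − 255024 − 325325 + 47190 = 650881.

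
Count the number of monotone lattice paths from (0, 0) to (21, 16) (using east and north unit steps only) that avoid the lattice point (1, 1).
Number of paths = 6379888350

Total paths from (0, 0) to (21, 16): C(37, 21) = 12875774670. Paths through (1, 1): (paths (0, 0) → (1, 1)) × (paths (1, 1) → (21, 16)) = C(2, 1) · C(35, 20) = 2 · 3247943160 = 6495886320. Avoidance count = 12875774670 − 6495886320 = 6379888350.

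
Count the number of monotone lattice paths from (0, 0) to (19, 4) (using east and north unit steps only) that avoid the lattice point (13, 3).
Number of paths = 4935

Total paths from (0, 0) to (19, 4): C(23, 19) = 8855. Paths through (13, 3): (paths (0, 0) → (13, 3)) × (paths (13, 3) → (19, 4)) = C(16, 13) · C(7, 6) = 560 · 7 = 3920. Avoidance count = 8855 − 3920 = 4935.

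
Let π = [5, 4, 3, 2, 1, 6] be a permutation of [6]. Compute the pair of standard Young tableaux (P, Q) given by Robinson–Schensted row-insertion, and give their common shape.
P = [1, 6] / [2] / [3] / [4] / [5];  Q = [1, 6] / [2] / [3] / [4] / [5];  common shape = (2, 1, 1, 1, 1)

Row-insert the values π_1, π_2, … into P one at a time, bumping the leftmost entry strictly greater than the inserted value down to the next row. The recording tableau Q records, in position (i, j), the step at which that cell was added to P.
  Insert 5 (step 1): P = [5];  Q = [1]
  Insert 4 (step 2): P = [4] / [5];  Q = [1] / [2]
  Insert 3 (step 3): P = [3] / [4] / [5];  Q = [1] / [2] / [3]
  Insert 2 (step 4): P = [2] / [3] / [4] / [5];  Q = [1] / [2] / [3] / [4]
  Insert 1 (step 5): P = [1] / [2] / [3] / [4] / [5];  Q = [1] / [2] / [3] / [4] / [5]
  Insert 6 (step 6): P = [1, 6] / [2] / [3] / [4] / [5];  Q = [1, 6] / [2] / [3] / [4] / [5]
Final shape: (2, 1, 1, 1, 1).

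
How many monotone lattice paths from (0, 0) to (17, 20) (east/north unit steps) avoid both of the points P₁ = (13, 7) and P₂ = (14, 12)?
Number of paths = 14204095410

Inclusion–exclusion. Total paths: C(37, 17) = 15905368710. Through P₁: C(20, 13)·C(17, 4) = 184497600. Through P₂: C(26, 14)·C(11, 3) = 1593520500. Since P₁ is strictly southwest of P₂, a monotone path through both must visit P₁ then P₂; paths through both = C(20, 13)·C(6, 1)·C(11, 3) = 76744800. Avoid both = 15905368710 − 184497600 − 1593520500 + 76744800 = 14204095410.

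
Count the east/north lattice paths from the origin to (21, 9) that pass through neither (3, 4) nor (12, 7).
Number of paths = 10781595

Inclusion–exclusion. Total paths: C(30, 21) = 14307150. Through P₁: C(7, 3)·C(23, 18) = 1177715. Through P₂: C(19, 12)·C(11, 9) = 2771340. Since P₁ is strictly southwest of P₂, a monotone path through both must visit P₁ then P₂; paths through both = C(7, 3)·C(12, 9)·C(11, 9) = 423500. Avoid both = 14307150 − 1177715 − 2771340 + 423500 = 10781595.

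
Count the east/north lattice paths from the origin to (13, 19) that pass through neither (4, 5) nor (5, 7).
Number of paths = 192256080

Inclusion–exclusion. Total paths: C(32, 13) = 347373600. Through P₁: C(9, 4)·C(23, 9) = 102965940. Through P₂: C(12, 5)·C(20, 8) = 99768240. Since P₁ is strictly southwest of P₂, a monotone path through both must visit P₁ then P₂; paths through both = C(9, 4)·C(3, 1)·C(20, 8) = 47616660. Avoid both = 347373600 − 102965940 − 99768240 + 47616660 = 192256080.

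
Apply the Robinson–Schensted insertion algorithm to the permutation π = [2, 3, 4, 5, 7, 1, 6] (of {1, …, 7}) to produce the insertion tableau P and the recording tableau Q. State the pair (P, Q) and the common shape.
P = [1, 3, 4, 5, 6] / [2, 7];  Q = [1, 2, 3, 4, 5] / [6, 7];  common shape = (5, 2)

Row-insert the values π_1, π_2, … into P one at a time, bumping the leftmost entry strictly greater than the inserted value down to the next row. The recording tableau Q records, in position (i, j), the step at which that cell was added to P.
  Insert 2 (step 1): P = [2];  Q = [1]
  Insert 3 (step 2): P = [2, 3];  Q = [1, 2]
  Insert 4 (step 3): P = [2, 3, 4];  Q = [1, 2, 3]
  Insert 5 (step 4): P = [2, 3, 4, 5];  Q = [1, 2, 3, 4]
  Insert 7 (step 5): P = [2, 3, 4, 5, 7];  Q = [1, 2, 3, 4, 5]
  Insert 1 (step 6): P = [1, 3, 4, 5, 7] / [2];  Q = [1, 2, 3, 4, 5] / [6]
  Insert 6 (step 7): P = [1, 3, 4, 5, 6] / [2, 7];  Q = [1, 2, 3, 4, 5] / [6, 7]
Final shape: (5, 2).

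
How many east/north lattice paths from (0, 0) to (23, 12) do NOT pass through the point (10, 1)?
Number of paths = 806994216

Total paths from (0, 0) to (23, 12): C(35, 23) = 834451800. Paths through (10, 1): (paths (0, 0) → (10, 1)) × (paths (10, 1) → (23, 12)) = C(11, 10) · C(24, 13) = 11 · 2496144 = 27457584. Avoidance count = 834451800 − 27457584 = 806994216.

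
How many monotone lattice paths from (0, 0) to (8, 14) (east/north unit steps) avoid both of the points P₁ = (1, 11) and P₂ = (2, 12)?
Number of paths = 316454

Inclusion–exclusion. Total paths: C(22, 8) = 319770. Through P₁: C(12, 1)·C(10, 7) = 1440. Through P₂: C(14, 2)·C(8, 6) = 2548. Since P₁ is strictly southwest of P₂, a monotone path through both must visit P₁ then P₂; paths through both = C(12, 1)·C(2, 1)·C(8, 6) = 672. Avoid both = 319770 − 1440 − 2548 + 672 = 316454.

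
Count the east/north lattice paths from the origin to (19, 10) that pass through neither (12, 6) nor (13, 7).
Number of paths = 10510962

Inclusion–exclusion. Total paths: C(29, 19) = 20030010. Through P₁: C(18, 12)·C(11, 7) = 6126120. Through P₂: C(20, 13)·C(9, 6) = 6511680. Since P₁ is strictly southwest of P₂, a monotone path through both must visit P₁ then P₂; paths through both = C(18, 12)·C(2, 1)·C(9, 6) = 3118752. Avoid both = 20030010 − 6126120 − 6511680 + 3118752 = 10510962.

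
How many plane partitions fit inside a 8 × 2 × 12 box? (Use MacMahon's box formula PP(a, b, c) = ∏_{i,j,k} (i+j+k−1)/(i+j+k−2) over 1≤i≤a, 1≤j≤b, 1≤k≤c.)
PP(8, 2, 12) = 2848181700

Evaluate the triple product over i = 1..8, j = 1..2, k = 1..12. The factors are (2/1) · (3/2) · (4/3) · (5/4) · (6/5) · (7/6) · (8/7) · (9/8) · … (192 factors total). The numerators and denominators telescope so the product is an integer; carrying out the multiplication exactly gives PP(8, 2, 12) = 2848181700.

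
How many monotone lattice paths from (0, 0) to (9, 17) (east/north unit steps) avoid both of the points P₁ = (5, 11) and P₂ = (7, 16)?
Number of paths = 1746983

Inclusion–exclusion. Total paths: C(26, 9) = 3124550. Through P₁: C(16, 5)·C(10, 4) = 917280. Through P₂: C(23, 7)·C(3, 2) = 735471. Since P₁ is strictly southwest of P₂, a monotone path through both must visit P₁ then P₂; paths through both = C(16, 5)·C(7, 2)·C(3, 2) = 275184. Avoid both = 3124550 − 917280 − 735471 + 275184 = 1746983.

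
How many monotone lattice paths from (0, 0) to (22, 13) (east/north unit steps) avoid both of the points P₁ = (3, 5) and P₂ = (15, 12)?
Number of paths = 1235516544

Inclusion–exclusion. Total paths: C(35, 22) = 1476337800. Through P₁: C(8, 3)·C(27, 19) = 124324200. Through P₂: C(27, 15)·C(8, 7) = 139070880. Since P₁ is strictly southwest of P₂, a monotone path through both must visit P₁ then P₂; paths through both = C(8, 3)·C(19, 12)·C(8, 7) = 22573824. Avoid both = 1476337800 − 124324200 − 139070880 + 22573824 = 1235516544.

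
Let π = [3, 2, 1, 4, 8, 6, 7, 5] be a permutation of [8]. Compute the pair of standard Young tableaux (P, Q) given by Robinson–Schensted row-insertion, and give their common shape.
P = [1, 4, 5, 7] / [2, 6] / [3, 8];  Q = [1, 4, 5, 7] / [2, 6] / [3, 8];  common shape = (4, 2, 2)

Row-insert the values π_1, π_2, … into P one at a time, bumping the leftmost entry strictly greater than the inserted value down to the next row. The recording tableau Q records, in position (i, j), the step at which that cell was added to P.
  Insert 3 (step 1): P = [3];  Q = [1]
  Insert 2 (step 2): P = [2] / [3];  Q = [1] / [2]
  Insert 1 (step 3): P = [1] / [2] / [3];  Q = [1] / [2] / [3]
  Insert 4 (step 4): P = [1, 4] / [2] / [3];  Q = [1, 4] / [2] / [3]
  Insert 8 (step 5): P = [1, 4, 8] / [2] / [3];  Q = [1, 4, 5] / [2] / [3]
  Insert 6 (step 6): P = [1, 4, 6] / [2, 8] / [3];  Q = [1, 4, 5] / [2, 6] / [3]
  Insert 7 (step 7): P = [1, 4, 6, 7] / [2, 8] / [3];  Q = [1, 4, 5, 7] / [2, 6] / [3]
  Insert 5 (step 8): P = [1, 4, 5, 7] / [2, 6] / [3, 8];  Q = [1, 4, 5, 7] / [2, 6] / [3, 8]
Final shape: (4, 2, 2).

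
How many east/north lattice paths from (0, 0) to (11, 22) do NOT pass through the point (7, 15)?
Number of paths = 137257200

Total paths from (0, 0) to (11, 22): C(33, 11) = 193536720. Paths through (7, 15): (paths (0, 0) → (7, 15)) × (paths (7, 15) → (11, 22)) = C(22, 7) · C(11, 4) = 170544 · 330 = 56279520. Avoidance count = 193536720 − 56279520 = 137257200.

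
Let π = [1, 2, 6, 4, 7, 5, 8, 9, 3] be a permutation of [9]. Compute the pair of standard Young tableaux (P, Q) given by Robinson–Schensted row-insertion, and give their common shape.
P = [1, 2, 3, 5, 8, 9] / [4, 7] / [6];  Q = [1, 2, 3, 5, 7, 8] / [4, 6] / [9];  common shape = (6, 2, 1)

Row-insert the values π_1, π_2, … into P one at a time, bumping the leftmost entry strictly greater than the inserted value down to the next row. The recording tableau Q records, in position (i, j), the step at which that cell was added to P.
  Insert 1 (step 1): P = [1];  Q = [1]
  Insert 2 (step 2): P = [1, 2];  Q = [1, 2]
  Insert 6 (step 3): P = [1, 2, 6];  Q = [1, 2, 3]
  Insert 4 (step 4): P = [1, 2, 4] / [6];  Q = [1, 2, 3] / [4]
  Insert 7 (step 5): P = [1, 2, 4, 7] / [6];  Q = [1, 2, 3, 5] / [4]
  Insert 5 (step 6): P = [1, 2, 4, 5] / [6, 7];  Q = [1, 2, 3, 5] / [4, 6]
  Insert 8 (step 7): P = [1, 2, 4, 5, 8] / [6, 7];  Q = [1, 2, 3, 5, 7] / [4, 6]
  Insert 9 (step 8): P = [1, 2, 4, 5, 8, 9] / [6, 7];  Q = [1, 2, 3, 5, 7, 8] / [4, 6]
  Insert 3 (step 9): P = [1, 2, 3, 5, 8, 9] / [4, 7] / [6];  Q = [1, 2, 3, 5, 7, 8] / [4, 6] / [9]
Final shape: (6, 2, 1).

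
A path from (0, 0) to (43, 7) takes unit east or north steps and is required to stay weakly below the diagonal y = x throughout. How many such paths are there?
Number of paths = 83993700

By the reflection principle (André's argument), the number of monotone paths to (43, 7) with n ≤ m that never go above y = x is C(50, 43) − C(50, 44) = 99884400 − 15890700 = 83993700.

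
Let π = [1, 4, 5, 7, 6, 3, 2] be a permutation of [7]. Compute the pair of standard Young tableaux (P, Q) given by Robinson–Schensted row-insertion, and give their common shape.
P = [1, 2, 5, 6] / [3] / [4] / [7];  Q = [1, 2, 3, 4] / [5] / [6] / [7];  common shape = (4, 1, 1, 1)

Row-insert the values π_1, π_2, … into P one at a time, bumping the leftmost entry strictly greater than the inserted value down to the next row. The recording tableau Q records, in position (i, j), the step at which that cell was added to P.
  Insert 1 (step 1): P = [1];  Q = [1]
  Insert 4 (step 2): P = [1, 4];  Q = [1, 2]
  Insert 5 (step 3): P = [1, 4, 5];  Q = [1, 2, 3]
  Insert 7 (step 4): P = [1, 4, 5, 7];  Q = [1, 2, 3, 4]
  Insert 6 (step 5): P = [1, 4, 5, 6] / [7];  Q = [1, 2, 3, 4] / [5]
  Insert 3 (step 6): P = [1, 3, 5, 6] / [4] / [7];  Q = [1, 2, 3, 4] / [5] / [6]
  Insert 2 (step 7): P = [1, 2, 5, 6] / [3] / [4] / [7];  Q = [1, 2, 3, 4] / [5] / [6] / [7]
Final shape: (4, 1, 1, 1).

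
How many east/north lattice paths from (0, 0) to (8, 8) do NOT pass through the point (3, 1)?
Number of paths = 9702

Total paths from (0, 0) to (8, 8): C(16, 8) = 12870. Paths through (3, 1): (paths (0, 0) → (3, 1)) × (paths (3, 1) → (8, 8)) = C(4, 3) · C(12, 5) = 4 · 792 = 3168. Avoidance count = 12870 − 3168 = 9702.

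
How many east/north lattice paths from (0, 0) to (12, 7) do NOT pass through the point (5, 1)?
Number of paths = 40092

Total paths from (0, 0) to (12, 7): C(19, 12) = 50388. Paths through (5, 1): (paths (0, 0) → (5, 1)) × (paths (5, 1) → (12, 7)) = C(6, 5) · C(13, 7) = 6 · 1716 = 10296. Avoidance count = 50388 − 10296 = 40092.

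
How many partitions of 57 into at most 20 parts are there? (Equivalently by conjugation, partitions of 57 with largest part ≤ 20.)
p(57, parts ≤ 20) = 516054

Use the recurrence p(n, m) = p(n, m−1) + p(n−m, m): either the largest part is < m (count p(n, m−1)) or the largest part is exactly m (remove one copy of m, count p(n−m, m)). With p(0, ·) = 1 this gives p(57, parts ≤ 20) = 516054. (By conjugating Young diagrams, this also counts partitions of 57 into at most 20 parts.)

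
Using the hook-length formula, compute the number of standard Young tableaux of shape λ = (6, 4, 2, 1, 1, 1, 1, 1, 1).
# SYT of shape (6, 4, 2, 1, 1, 1, 1, 1, 1) = 3222180

Hook-length formula: f^λ = n! / Π hook(c), product over all cells c of the Young diagram. For λ = (6, 4, 2, 1, 1, 1, 1, 1, 1), n = 18 boxes. Hook lengths by row (left-to-right, top-to-bottom): [14, 7, 5, 4, 2, 1]; [11, 4, 2, 1]; [8, 1]; [6]; [5]; [4]; [3]; [2]; [1]. Product of hooks = 1986969600. So f^λ = 18! / 1986969600 = 6402373705728000 / 1986969600 = 3222180.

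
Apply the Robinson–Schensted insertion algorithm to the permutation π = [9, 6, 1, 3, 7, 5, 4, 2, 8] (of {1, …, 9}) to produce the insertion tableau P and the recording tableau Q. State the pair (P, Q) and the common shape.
P = [1, 2, 4, 8] / [3, 7] / [5] / [6] / [9];  Q = [1, 4, 5, 9] / [2, 6] / [3] / [7] / [8];  common shape = (4, 2, 1, 1, 1)

Row-insert the values π_1, π_2, … into P one at a time, bumping the leftmost entry strictly greater than the inserted value down to the next row. The recording tableau Q records, in position (i, j), the step at which that cell was added to P.
  Insert 9 (step 1): P = [9];  Q = [1]
  Insert 6 (step 2): P = [6] / [9];  Q = [1] / [2]
  Insert 1 (step 3): P = [1] / [6] / [9];  Q = [1] / [2] / [3]
  Insert 3 (step 4): P = [1, 3] / [6] / [9];  Q = [1, 4] / [2] / [3]
  Insert 7 (step 5): P = [1, 3, 7] / [6] / [9];  Q = [1, 4, 5] / [2] / [3]
  Insert 5 (step 6): P = [1, 3, 5] / [6, 7] / [9];  Q = [1, 4, 5] / [2, 6] / [3]
  Insert 4 (step 7): P = [1, 3, 4] / [5, 7] / [6] / [9];  Q = [1, 4, 5] / [2, 6] / [3] / [7]
  Insert 2 (step 8): P = [1, 2, 4] / [3, 7] / [5] / [6] / [9];  Q = [1, 4, 5] / [2, 6] / [3] / [7] / [8]
  Insert 8 (step 9): P = [1, 2, 4, 8] / [3, 7] / [5] / [6] / [9];  Q = [1, 4, 5, 9] / [2, 6] / [3] / [7] / [8]
Final shape: (4, 2, 1, 1, 1).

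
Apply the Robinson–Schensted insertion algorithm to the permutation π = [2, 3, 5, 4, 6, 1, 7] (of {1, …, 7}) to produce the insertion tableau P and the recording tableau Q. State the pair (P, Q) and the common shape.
P = [1, 3, 4, 6, 7] / [2] / [5];  Q = [1, 2, 3, 5, 7] / [4] / [6];  common shape = (5, 1, 1)

Row-insert the values π_1, π_2, … into P one at a time, bumping the leftmost entry strictly greater than the inserted value down to the next row. The recording tableau Q records, in position (i, j), the step at which that cell was added to P.
  Insert 2 (step 1): P = [2];  Q = [1]
  Insert 3 (step 2): P = [2, 3];  Q = [1, 2]
  Insert 5 (step 3): P = [2, 3, 5];  Q = [1, 2, 3]
  Insert 4 (step 4): P = [2, 3, 4] / [5];  Q = [1, 2, 3] / [4]
  Insert 6 (step 5): P = [2, 3, 4, 6] / [5];  Q = [1, 2, 3, 5] / [4]
  Insert 1 (step 6): P = [1, 3, 4, 6] / [2] / [5];  Q = [1, 2, 3, 5] / [4] / [6]
  Insert 7 (step 7): P = [1, 3, 4, 6, 7] / [2] / [5];  Q = [1, 2, 3, 5, 7] / [4] / [6]
Final shape: (5, 1, 1).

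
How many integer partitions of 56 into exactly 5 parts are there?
p(56, 5 parts) = 4033

Partitions of n into exactly k parts are in bijection with partitions of n − k into at most k parts (subtract 1 from each part). So p(56, exactly 5) = p(51, parts ≤ 5). Computing via the recurrence p(m, j) = p(m, j−1) + p(m−j, j) gives 4033.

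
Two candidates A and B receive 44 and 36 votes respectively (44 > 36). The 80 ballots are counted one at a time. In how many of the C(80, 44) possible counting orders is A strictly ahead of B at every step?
Strict-lead orderings = 7237577480931700810180

Total orderings of the 80 votes with 44 for A: C(80, 44) = 72375774809317008101800. By the Bertrand ballot formula (Cycle Lemma / reflection principle), the number of orderings in which A is strictly ahead of B throughout is (p − q)/(p + q) · C(p + q, p) = (44 − 36)/(44 + 36) · 72375774809317008101800 = 7237577480931700810180.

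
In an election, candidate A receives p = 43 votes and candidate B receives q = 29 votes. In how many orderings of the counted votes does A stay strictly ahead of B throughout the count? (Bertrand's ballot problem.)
Strict-lead orderings = 22289787544686267760

Total orderings of the 72 votes with 43 for A: C(72, 43) = 114633193086957948480. By the Bertrand ballot formula (Cycle Lemma / reflection principle), the number of orderings in which A is strictly ahead of B throughout is (p − q)/(p + q) · C(p + q, p) = (43 − 29)/(43 + 29) · 114633193086957948480 = 22289787544686267760.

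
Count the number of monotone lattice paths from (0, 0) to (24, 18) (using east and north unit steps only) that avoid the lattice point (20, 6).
Number of paths = 353278102450

Total paths from (0, 0) to (24, 18): C(42, 24) = 353697121050. Paths through (20, 6): (paths (0, 0) → (20, 6)) × (paths (20, 6) → (24, 18)) = C(26, 20) · C(16, 4) = 230230 · 1820 = 419018600. Avoidance count = 353697121050 − 419018600 = 353278102450.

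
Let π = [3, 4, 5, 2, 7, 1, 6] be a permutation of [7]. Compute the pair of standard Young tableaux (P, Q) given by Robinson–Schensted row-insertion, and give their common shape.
P = [1, 4, 5, 6] / [2, 7] / [3];  Q = [1, 2, 3, 5] / [4, 7] / [6];  common shape = (4, 2, 1)

Row-insert the values π_1, π_2, … into P one at a time, bumping the leftmost entry strictly greater than the inserted value down to the next row. The recording tableau Q records, in position (i, j), the step at which that cell was added to P.
  Insert 3 (step 1): P = [3];  Q = [1]
  Insert 4 (step 2): P = [3, 4];  Q = [1, 2]
  Insert 5 (step 3): P = [3, 4, 5];  Q = [1, 2, 3]
  Insert 2 (step 4): P = [2, 4, 5] / [3];  Q = [1, 2, 3] / [4]
  Insert 7 (step 5): P = [2, 4, 5, 7] / [3];  Q = [1, 2, 3, 5] / [4]
  Insert 1 (step 6): P = [1, 4, 5, 7] / [2] / [3];  Q = [1, 2, 3, 5] / [4] / [6]
  Insert 6 (step 7): P = [1, 4, 5, 6] / [2, 7] / [3];  Q = [1, 2, 3, 5] / [4, 7] / [6]
Final shape: (4, 2, 1).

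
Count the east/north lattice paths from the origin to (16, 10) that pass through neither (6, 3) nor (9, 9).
Number of paths = 3345591

Inclusion–exclusion. Total paths: C(26, 16) = 5311735. Through P₁: C(9, 6)·C(17, 10) = 1633632. Through P₂: C(18, 9)·C(8, 7) = 388960. Since P₁ is strictly southwest of P₂, a monotone path through both must visit P₁ then P₂; paths through both = C(9, 6)·C(9, 3)·C(8, 7) = 56448. Avoid both = 5311735 − 1633632 − 388960 + 56448 = 3345591.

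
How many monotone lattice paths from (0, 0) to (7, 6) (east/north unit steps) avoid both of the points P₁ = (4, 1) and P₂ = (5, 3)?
Number of paths = 1026

Inclusion–exclusion. Total paths: C(13, 7) = 1716. Through P₁: C(5, 4)·C(8, 3) = 280. Through P₂: C(8, 5)·C(5, 2) = 560. Since P₁ is strictly southwest of P₂, a monotone path through both must visit P₁ then P₂; paths through both = C(5, 4)·C(3, 1)·C(5, 2) = 150. Avoid both = 1716 − 280 − 560 + 150 = 1026.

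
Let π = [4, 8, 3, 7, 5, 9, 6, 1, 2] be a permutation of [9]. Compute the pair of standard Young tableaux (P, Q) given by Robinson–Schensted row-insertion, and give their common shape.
P = [1, 2, 6] / [3, 5, 9] / [4, 7] / [8];  Q = [1, 2, 6] / [3, 4, 7] / [5, 9] / [8];  common shape = (3, 3, 2, 1)

Row-insert the values π_1, π_2, … into P one at a time, bumping the leftmost entry strictly greater than the inserted value down to the next row. The recording tableau Q records, in position (i, j), the step at which that cell was added to P.
  Insert 4 (step 1): P = [4];  Q = [1]
  Insert 8 (step 2): P = [4, 8];  Q = [1, 2]
  Insert 3 (step 3): P = [3, 8] / [4];  Q = [1, 2] / [3]
  Insert 7 (step 4): P = [3, 7] / [4, 8];  Q = [1, 2] / [3, 4]
  Insert 5 (step 5): P = [3, 5] / [4, 7] / [8];  Q = [1, 2] / [3, 4] / [5]
  Insert 9 (step 6): P = [3, 5, 9] / [4, 7] / [8];  Q = [1, 2, 6] / [3, 4] / [5]
  Insert 6 (step 7): P = [3, 5, 6] / [4, 7, 9] / [8];  Q = [1, 2, 6] / [3, 4, 7] / [5]
  Insert 1 (step 8): P = [1, 5, 6] / [3, 7, 9] / [4] / [8];  Q = [1, 2, 6] / [3, 4, 7] / [5] / [8]
  Insert 2 (step 9): P = [1, 2, 6] / [3, 5, 9] / [4, 7] / [8];  Q = [1, 2, 6] / [3, 4, 7] / [5, 9] / [8]
Final shape: (3, 3, 2, 1).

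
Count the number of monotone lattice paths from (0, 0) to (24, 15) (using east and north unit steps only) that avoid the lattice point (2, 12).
Number of paths = 25140631360

Total paths from (0, 0) to (24, 15): C(39, 24) = 25140840660. Paths through (2, 12): (paths (0, 0) → (2, 12)) × (paths (2, 12) → (24, 15)) = C(14, 2) · C(25, 22) = 91 · 2300 = 209300. Avoidance count = 25140840660 − 209300 = 25140631360.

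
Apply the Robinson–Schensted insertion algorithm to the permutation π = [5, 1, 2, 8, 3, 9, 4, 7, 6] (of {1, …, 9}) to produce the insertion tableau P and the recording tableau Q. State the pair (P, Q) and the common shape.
P = [1, 2, 3, 4, 6] / [5, 7, 9] / [8];  Q = [1, 3, 4, 6, 8] / [2, 5, 7] / [9];  common shape = (5, 3, 1)

Row-insert the values π_1, π_2, … into P one at a time, bumping the leftmost entry strictly greater than the inserted value down to the next row. The recording tableau Q records, in position (i, j), the step at which that cell was added to P.
  Insert 5 (step 1): P = [5];  Q = [1]
  Insert 1 (step 2): P = [1] / [5];  Q = [1] / [2]
  Insert 2 (step 3): P = [1, 2] / [5];  Q = [1, 3] / [2]
  Insert 8 (step 4): P = [1, 2, 8] / [5];  Q = [1, 3, 4] / [2]
  Insert 3 (step 5): P = [1, 2, 3] / [5, 8];  Q = [1, 3, 4] / [2, 5]
  Insert 9 (step 6): P = [1, 2, 3, 9] / [5, 8];  Q = [1, 3, 4, 6] / [2, 5]
  Insert 4 (step 7): P = [1, 2, 3, 4] / [5, 8, 9];  Q = [1, 3, 4, 6] / [2, 5, 7]
  Insert 7 (step 8): P = [1, 2, 3, 4, 7] / [5, 8, 9];  Q = [1, 3, 4, 6, 8] / [2, 5, 7]
  Insert 6 (step 9): P = [1, 2, 3, 4, 6] / [5, 7, 9] / [8];  Q = [1, 3, 4, 6, 8] / [2, 5, 7] / [9]
Final shape: (5, 3, 1).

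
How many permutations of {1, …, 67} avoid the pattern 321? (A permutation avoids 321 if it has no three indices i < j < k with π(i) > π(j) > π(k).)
C_67 = 22033725021956517463358552614056949950

These 321-avoiding permutations are counted by the Catalan number C_n = (1/(n + 1)) · C(2n, n). For n = 67: C_67 = (1/68) · C(134, 67) = 1498293301493043187508381577755872596600/68 = 22033725021956517463358552614056949950.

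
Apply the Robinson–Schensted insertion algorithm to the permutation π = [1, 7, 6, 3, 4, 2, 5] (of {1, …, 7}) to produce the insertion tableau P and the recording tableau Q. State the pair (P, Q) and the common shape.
P = [1, 2, 4, 5] / [3] / [6] / [7];  Q = [1, 2, 5, 7] / [3] / [4] / [6];  common shape = (4, 1, 1, 1)

Row-insert the values π_1, π_2, … into P one at a time, bumping the leftmost entry strictly greater than the inserted value down to the next row. The recording tableau Q records, in position (i, j), the step at which that cell was added to P.
  Insert 1 (step 1): P = [1];  Q = [1]
  Insert 7 (step 2): P = [1, 7];  Q = [1, 2]
  Insert 6 (step 3): P = [1, 6] / [7];  Q = [1, 2] / [3]
  Insert 3 (step 4): P = [1, 3] / [6] / [7];  Q = [1, 2] / [3] / [4]
  Insert 4 (step 5): P = [1, 3, 4] / [6] / [7];  Q = [1, 2, 5] / [3] / [4]
  Insert 2 (step 6): P = [1, 2, 4] / [3] / [6] / [7];  Q = [1, 2, 5] / [3] / [4] / [6]
  Insert 5 (step 7): P = [1, 2, 4, 5] / [3] / [6] / [7];  Q = [1, 2, 5, 7] / [3] / [4] / [6]
Final shape: (4, 1, 1, 1).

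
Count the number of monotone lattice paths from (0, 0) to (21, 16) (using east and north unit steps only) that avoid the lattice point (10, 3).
Number of paths = 12161877486

Total paths from (0, 0) to (21, 16): C(37, 21) = 12875774670. Paths through (10, 3): (paths (0, 0) → (10, 3)) × (paths (10, 3) → (21, 16)) = C(13, 10) · C(24, 11) = 286 · 2496144 = 713897184. Avoidance count = 12875774670 − 713897184 = 12161877486.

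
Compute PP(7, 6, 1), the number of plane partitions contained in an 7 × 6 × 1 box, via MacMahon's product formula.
PP(7, 6, 1) = 1716

Evaluate the triple product over i = 1..7, j = 1..6, k = 1..1. The factors are (2/1) · (3/2) · (4/3) · (5/4) · (6/5) · (7/6) · (3/2) · (4/3) · … (42 factors total). The numerators and denominators telescope so the product is an integer; carrying out the multiplication exactly gives PP(7, 6, 1) = 1716.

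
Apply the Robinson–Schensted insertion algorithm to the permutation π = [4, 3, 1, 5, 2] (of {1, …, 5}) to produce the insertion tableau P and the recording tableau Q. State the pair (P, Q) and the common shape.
P = [1, 2] / [3, 5] / [4];  Q = [1, 4] / [2, 5] / [3];  common shape = (2, 2, 1)

Row-insert the values π_1, π_2, … into P one at a time, bumping the leftmost entry strictly greater than the inserted value down to the next row. The recording tableau Q records, in position (i, j), the step at which that cell was added to P.
  Insert 4 (step 1): P = [4];  Q = [1]
  Insert 3 (step 2): P = [3] / [4];  Q = [1] / [2]
  Insert 1 (step 3): P = [1] / [3] / [4];  Q = [1] / [2] / [3]
  Insert 5 (step 4): P = [1, 5] / [3] / [4];  Q = [1, 4] / [2] / [3]
  Insert 2 (step 5): P = [1, 2] / [3, 5] / [4];  Q = [1, 4] / [2, 5] / [3]
Final shape: (2, 2, 1).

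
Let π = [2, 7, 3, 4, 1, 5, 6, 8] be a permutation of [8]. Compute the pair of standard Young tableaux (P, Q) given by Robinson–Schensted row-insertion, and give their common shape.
P = [1, 3, 4, 5, 6, 8] / [2] / [7];  Q = [1, 2, 4, 6, 7, 8] / [3] / [5];  common shape = (6, 1, 1)

Row-insert the values π_1, π_2, … into P one at a time, bumping the leftmost entry strictly greater than the inserted value down to the next row. The recording tableau Q records, in position (i, j), the step at which that cell was added to P.
  Insert 2 (step 1): P = [2];  Q = [1]
  Insert 7 (step 2): P = [2, 7];  Q = [1, 2]
  Insert 3 (step 3): P = [2, 3] / [7];  Q = [1, 2] / [3]
  Insert 4 (step 4): P = [2, 3, 4] / [7];  Q = [1, 2, 4] / [3]
  Insert 1 (step 5): P = [1, 3, 4] / [2] / [7];  Q = [1, 2, 4] / [3] / [5]
  Insert 5 (step 6): P = [1, 3, 4, 5] / [2] / [7];  Q = [1, 2, 4, 6] / [3] / [5]
  Insert 6 (step 7): P = [1, 3, 4, 5, 6] / [2] / [7];  Q = [1, 2, 4, 6, 7] / [3] / [5]
  Insert 8 (step 8): P = [1, 3, 4, 5, 6, 8] / [2] / [7];  Q = [1, 2, 4, 6, 7, 8] / [3] / [5]
Final shape: (6, 1, 1).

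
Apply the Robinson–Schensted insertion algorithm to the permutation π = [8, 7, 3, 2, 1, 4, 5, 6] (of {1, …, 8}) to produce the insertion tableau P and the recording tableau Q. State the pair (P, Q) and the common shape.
P = [1, 4, 5, 6] / [2] / [3] / [7] / [8];  Q = [1, 6, 7, 8] / [2] / [3] / [4] / [5];  common shape = (4, 1, 1, 1, 1)

Row-insert the values π_1, π_2, … into P one at a time, bumping the leftmost entry strictly greater than the inserted value down to the next row. The recording tableau Q records, in position (i, j), the step at which that cell was added to P.
  Insert 8 (step 1): P = [8];  Q = [1]
  Insert 7 (step 2): P = [7] / [8];  Q = [1] / [2]
  Insert 3 (step 3): P = [3] / [7] / [8];  Q = [1] / [2] / [3]
  Insert 2 (step 4): P = [2] / [3] / [7] / [8];  Q = [1] / [2] / [3] / [4]
  Insert 1 (step 5): P = [1] / [2] / [3] / [7] / [8];  Q = [1] / [2] / [3] / [4] / [5]
  Insert 4 (step 6): P = [1, 4] / [2] / [3] / [7] / [8];  Q = [1, 6] / [2] / [3] / [4] / [5]
  Insert 5 (step 7): P = [1, 4, 5] / [2] / [3] / [7] / [8];  Q = [1, 6, 7] / [2] / [3] / [4] / [5]
  Insert 6 (step 8): P = [1, 4, 5, 6] / [2] / [3] / [7] / [8];  Q = [1, 6, 7, 8] / [2] / [3] / [4] / [5]
Final shape: (4, 1, 1, 1, 1).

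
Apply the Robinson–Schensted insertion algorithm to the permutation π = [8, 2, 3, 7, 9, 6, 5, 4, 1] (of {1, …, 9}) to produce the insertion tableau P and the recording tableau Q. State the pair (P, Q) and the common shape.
P = [1, 3, 4, 9] / [2] / [5] / [6] / [7] / [8];  Q = [1, 3, 4, 5] / [2] / [6] / [7] / [8] / [9];  common shape = (4, 1, 1, 1, 1, 1)

Row-insert the values π_1, π_2, … into P one at a time, bumping the leftmost entry strictly greater than the inserted value down to the next row. The recording tableau Q records, in position (i, j), the step at which that cell was added to P.
  Insert 8 (step 1): P = [8];  Q = [1]
  Insert 2 (step 2): P = [2] / [8];  Q = [1] / [2]
  Insert 3 (step 3): P = [2, 3] / [8];  Q = [1, 3] / [2]
  Insert 7 (step 4): P = [2, 3, 7] / [8];  Q = [1, 3, 4] / [2]
  Insert 9 (step 5): P = [2, 3, 7, 9] / [8];  Q = [1, 3, 4, 5] / [2]
  Insert 6 (step 6): P = [2, 3, 6, 9] / [7] / [8];  Q = [1, 3, 4, 5] / [2] / [6]
  Insert 5 (step 7): P = [2, 3, 5, 9] / [6] / [7] / [8];  Q = [1, 3, 4, 5] / [2] / [6] / [7]
  Insert 4 (step 8): P = [2, 3, 4, 9] / [5] / [6] / [7] / [8];  Q = [1, 3, 4, 5] / [2] / [6] / [7] / [8]
  Insert 1 (step 9): P = [1, 3, 4, 9] / [2] / [5] / [6] / [7] / [8];  Q = [1, 3, 4, 5] / [2] / [6] / [7] / [8] / [9]
Final shape: (4, 1, 1, 1, 1, 1).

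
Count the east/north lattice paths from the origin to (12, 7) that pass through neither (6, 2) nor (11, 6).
Number of paths = 19756

Inclusion–exclusion. Total paths: C(19, 12) = 50388. Through P₁: C(8, 6)·C(11, 6) = 12936. Through P₂: C(17, 11)·C(2, 1) = 24752. Since P₁ is strictly southwest of P₂, a monotone path through both must visit P₁ then P₂; paths through both = C(8, 6)·C(9, 5)·C(2, 1) = 7056. Avoid both = 50388 − 12936 − 24752 + 7056 = 19756.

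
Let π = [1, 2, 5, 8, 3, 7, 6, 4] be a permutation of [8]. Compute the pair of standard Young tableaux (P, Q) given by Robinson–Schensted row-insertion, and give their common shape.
P = [1, 2, 3, 4] / [5, 6] / [7] / [8];  Q = [1, 2, 3, 4] / [5, 6] / [7] / [8];  common shape = (4, 2, 1, 1)

Row-insert the values π_1, π_2, … into P one at a time, bumping the leftmost entry strictly greater than the inserted value down to the next row. The recording tableau Q records, in position (i, j), the step at which that cell was added to P.
  Insert 1 (step 1): P = [1];  Q = [1]
  Insert 2 (step 2): P = [1, 2];  Q = [1, 2]
  Insert 5 (step 3): P = [1, 2, 5];  Q = [1, 2, 3]
  Insert 8 (step 4): P = [1, 2, 5, 8];  Q = [1, 2, 3, 4]
  Insert 3 (step 5): P = [1, 2, 3, 8] / [5];  Q = [1, 2, 3, 4] / [5]
  Insert 7 (step 6): P = [1, 2, 3, 7] / [5, 8];  Q = [1, 2, 3, 4] / [5, 6]
  Insert 6 (step 7): P = [1, 2, 3, 6] / [5, 7] / [8];  Q = [1, 2, 3, 4] / [5, 6] / [7]
  Insert 4 (step 8): P = [1, 2, 3, 4] / [5, 6] / [7] / [8];  Q = [1, 2, 3, 4] / [5, 6] / [7] / [8]
Final shape: (4, 2, 1, 1).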